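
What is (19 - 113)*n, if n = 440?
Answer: -41360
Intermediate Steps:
(19 - 113)*n = (19 - 113)*440 = -94*440 = -41360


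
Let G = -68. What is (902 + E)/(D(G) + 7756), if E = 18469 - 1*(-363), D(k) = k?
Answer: 9867/3844 ≈ 2.5669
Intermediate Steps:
E = 18832 (E = 18469 + 363 = 18832)
(902 + E)/(D(G) + 7756) = (902 + 18832)/(-68 + 7756) = 19734/7688 = 19734*(1/7688) = 9867/3844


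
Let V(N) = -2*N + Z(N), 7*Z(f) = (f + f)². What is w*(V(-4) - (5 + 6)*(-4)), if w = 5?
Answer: 2140/7 ≈ 305.71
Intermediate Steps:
Z(f) = 4*f²/7 (Z(f) = (f + f)²/7 = (2*f)²/7 = (4*f²)/7 = 4*f²/7)
V(N) = -2*N + 4*N²/7
w*(V(-4) - (5 + 6)*(-4)) = 5*((2/7)*(-4)*(-7 + 2*(-4)) - (5 + 6)*(-4)) = 5*((2/7)*(-4)*(-7 - 8) - 11*(-4)) = 5*((2/7)*(-4)*(-15) - 1*(-44)) = 5*(120/7 + 44) = 5*(428/7) = 2140/7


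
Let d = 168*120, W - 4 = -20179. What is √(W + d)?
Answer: I*√15 ≈ 3.873*I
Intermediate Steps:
W = -20175 (W = 4 - 20179 = -20175)
d = 20160
√(W + d) = √(-20175 + 20160) = √(-15) = I*√15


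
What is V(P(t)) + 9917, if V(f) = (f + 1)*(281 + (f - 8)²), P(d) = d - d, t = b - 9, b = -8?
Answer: 10262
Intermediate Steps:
t = -17 (t = -8 - 9 = -17)
P(d) = 0
V(f) = (1 + f)*(281 + (-8 + f)²)
V(P(t)) + 9917 = (345 + 0³ - 15*0² + 329*0) + 9917 = (345 + 0 - 15*0 + 0) + 9917 = (345 + 0 + 0 + 0) + 9917 = 345 + 9917 = 10262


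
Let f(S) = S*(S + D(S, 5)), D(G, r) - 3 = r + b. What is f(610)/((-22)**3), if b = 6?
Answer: -47580/1331 ≈ -35.748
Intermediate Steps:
D(G, r) = 9 + r (D(G, r) = 3 + (r + 6) = 3 + (6 + r) = 9 + r)
f(S) = S*(14 + S) (f(S) = S*(S + (9 + 5)) = S*(S + 14) = S*(14 + S))
f(610)/((-22)**3) = (610*(14 + 610))/((-22)**3) = (610*624)/(-10648) = 380640*(-1/10648) = -47580/1331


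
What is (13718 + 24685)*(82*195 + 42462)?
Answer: 2244732156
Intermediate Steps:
(13718 + 24685)*(82*195 + 42462) = 38403*(15990 + 42462) = 38403*58452 = 2244732156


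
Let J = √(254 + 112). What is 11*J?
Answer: 11*√366 ≈ 210.44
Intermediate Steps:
J = √366 ≈ 19.131
11*J = 11*√366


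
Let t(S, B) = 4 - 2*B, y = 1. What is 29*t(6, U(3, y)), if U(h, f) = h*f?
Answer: -58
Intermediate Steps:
U(h, f) = f*h
29*t(6, U(3, y)) = 29*(4 - 2*3) = 29*(4 - 6) = 29*(-2) = -58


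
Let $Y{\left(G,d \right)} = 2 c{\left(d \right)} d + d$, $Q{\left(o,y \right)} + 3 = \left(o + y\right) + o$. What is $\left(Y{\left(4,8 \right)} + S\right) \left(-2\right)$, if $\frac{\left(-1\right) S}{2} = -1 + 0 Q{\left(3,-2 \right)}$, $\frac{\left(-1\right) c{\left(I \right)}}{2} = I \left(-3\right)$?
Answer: $-1556$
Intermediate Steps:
$c{\left(I \right)} = 6 I$ ($c{\left(I \right)} = - 2 I \left(-3\right) = - 2 \left(- 3 I\right) = 6 I$)
$Q{\left(o,y \right)} = -3 + y + 2 o$ ($Q{\left(o,y \right)} = -3 + \left(\left(o + y\right) + o\right) = -3 + \left(y + 2 o\right) = -3 + y + 2 o$)
$S = 2$ ($S = - 2 \left(-1 + 0 \left(-3 - 2 + 2 \cdot 3\right)\right) = - 2 \left(-1 + 0 \left(-3 - 2 + 6\right)\right) = - 2 \left(-1 + 0 \cdot 1\right) = - 2 \left(-1 + 0\right) = \left(-2\right) \left(-1\right) = 2$)
$Y{\left(G,d \right)} = d + 12 d^{2}$ ($Y{\left(G,d \right)} = 2 \cdot 6 d d + d = 2 \cdot 6 d^{2} + d = 12 d^{2} + d = d + 12 d^{2}$)
$\left(Y{\left(4,8 \right)} + S\right) \left(-2\right) = \left(8 \left(1 + 12 \cdot 8\right) + 2\right) \left(-2\right) = \left(8 \left(1 + 96\right) + 2\right) \left(-2\right) = \left(8 \cdot 97 + 2\right) \left(-2\right) = \left(776 + 2\right) \left(-2\right) = 778 \left(-2\right) = -1556$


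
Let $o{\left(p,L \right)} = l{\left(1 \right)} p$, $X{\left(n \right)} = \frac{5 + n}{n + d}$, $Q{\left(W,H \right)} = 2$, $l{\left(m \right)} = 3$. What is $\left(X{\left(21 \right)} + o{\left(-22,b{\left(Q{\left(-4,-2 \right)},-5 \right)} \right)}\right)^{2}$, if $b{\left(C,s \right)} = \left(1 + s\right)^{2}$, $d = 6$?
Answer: $\frac{3083536}{729} \approx 4229.8$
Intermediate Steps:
$X{\left(n \right)} = \frac{5 + n}{6 + n}$ ($X{\left(n \right)} = \frac{5 + n}{n + 6} = \frac{5 + n}{6 + n}$)
$o{\left(p,L \right)} = 3 p$
$\left(X{\left(21 \right)} + o{\left(-22,b{\left(Q{\left(-4,-2 \right)},-5 \right)} \right)}\right)^{2} = \left(\frac{5 + 21}{6 + 21} + 3 \left(-22\right)\right)^{2} = \left(\frac{1}{27} \cdot 26 - 66\right)^{2} = \left(\frac{26}{27} - 66\right)^{2} = \left(- \frac{1756}{27}\right)^{2} = \frac{3083536}{729}$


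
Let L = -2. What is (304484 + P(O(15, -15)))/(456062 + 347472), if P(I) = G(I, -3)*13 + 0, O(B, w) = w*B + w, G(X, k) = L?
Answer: 152229/401767 ≈ 0.37890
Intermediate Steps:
G(X, k) = -2
O(B, w) = w + B*w (O(B, w) = B*w + w = w + B*w)
P(I) = -26 (P(I) = -2*13 + 0 = -26 + 0 = -26)
(304484 + P(O(15, -15)))/(456062 + 347472) = (304484 - 26)/(456062 + 347472) = 304458/803534 = 304458*(1/803534) = 152229/401767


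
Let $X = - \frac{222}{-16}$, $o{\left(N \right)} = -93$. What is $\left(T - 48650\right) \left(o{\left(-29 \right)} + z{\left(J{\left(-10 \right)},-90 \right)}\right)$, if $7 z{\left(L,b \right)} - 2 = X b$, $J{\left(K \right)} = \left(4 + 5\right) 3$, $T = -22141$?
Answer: $\frac{76767783}{4} \approx 1.9192 \cdot 10^{7}$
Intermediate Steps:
$J{\left(K \right)} = 27$ ($J{\left(K \right)} = 9 \cdot 3 = 27$)
$X = \frac{111}{8}$ ($X = \left(-222\right) \left(- \frac{1}{16}\right) = \frac{111}{8} \approx 13.875$)
$z{\left(L,b \right)} = \frac{2}{7} + \frac{111 b}{56}$ ($z{\left(L,b \right)} = \frac{2}{7} + \frac{\frac{111}{8} b}{7} = \frac{2}{7} + \frac{111 b}{56}$)
$\left(T - 48650\right) \left(o{\left(-29 \right)} + z{\left(J{\left(-10 \right)},-90 \right)}\right) = \left(-22141 - 48650\right) \left(-93 + \left(\frac{2}{7} + \frac{111}{56} \left(-90\right)\right)\right) = - 70791 \left(-93 + \left(\frac{2}{7} - \frac{4995}{28}\right)\right) = - 70791 \left(-93 - \frac{4987}{28}\right) = \left(-70791\right) \left(- \frac{7591}{28}\right) = \frac{76767783}{4}$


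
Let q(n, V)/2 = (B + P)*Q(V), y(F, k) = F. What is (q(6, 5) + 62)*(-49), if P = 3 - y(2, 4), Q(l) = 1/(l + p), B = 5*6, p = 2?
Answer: -3472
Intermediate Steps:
B = 30
Q(l) = 1/(2 + l) (Q(l) = 1/(l + 2) = 1/(2 + l))
P = 1 (P = 3 - 1*2 = 3 - 2 = 1)
q(n, V) = 62/(2 + V) (q(n, V) = 2*((30 + 1)/(2 + V)) = 2*(31/(2 + V)) = 62/(2 + V))
(q(6, 5) + 62)*(-49) = (62/(2 + 5) + 62)*(-49) = (62/7 + 62)*(-49) = (496/7)*(-49) = -3472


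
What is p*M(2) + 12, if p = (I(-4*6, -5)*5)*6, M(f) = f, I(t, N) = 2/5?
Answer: 36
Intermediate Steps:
I(t, N) = ⅖ (I(t, N) = 2*(⅕) = ⅖)
p = 12 (p = ((⅖)*5)*6 = 2*6 = 12)
p*M(2) + 12 = 12*2 + 12 = 24 + 12 = 36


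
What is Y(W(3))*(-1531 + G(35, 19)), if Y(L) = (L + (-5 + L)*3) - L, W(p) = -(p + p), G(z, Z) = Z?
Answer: 49896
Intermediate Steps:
W(p) = -2*p
Y(L) = -15 + 3*L (Y(L) = (L + (-15 + 3*L)) - L = (-15 + 4*L) - L = -15 + 3*L)
Y(W(3))*(-1531 + G(35, 19)) = (-15 + 3*(-2*3))*(-1531 + 19) = (-15 + 3*(-6))*(-1512) = (-15 - 18)*(-1512) = -33*(-1512) = 49896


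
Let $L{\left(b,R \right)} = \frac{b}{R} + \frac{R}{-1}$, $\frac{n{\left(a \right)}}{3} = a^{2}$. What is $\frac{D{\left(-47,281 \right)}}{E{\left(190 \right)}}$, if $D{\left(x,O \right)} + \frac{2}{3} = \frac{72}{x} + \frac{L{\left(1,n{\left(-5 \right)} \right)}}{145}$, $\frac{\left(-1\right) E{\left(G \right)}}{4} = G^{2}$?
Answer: $\frac{694039}{36903225000} \approx 1.8807 \cdot 10^{-5}$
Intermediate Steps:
$E{\left(G \right)} = - 4 G^{2}$
$n{\left(a \right)} = 3 a^{2}$
$L{\left(b,R \right)} = - R + \frac{b}{R}$ ($L{\left(b,R \right)} = \frac{b}{R} + R \left(-1\right) = \frac{b}{R} - R = - R + \frac{b}{R}$)
$D{\left(x,O \right)} = - \frac{12874}{10875} + \frac{72}{x}$ ($D{\left(x,O \right)} = - \frac{2}{3} + \left(\frac{72}{x} + \frac{- 3 \left(-5\right)^{2} + 1 \frac{1}{3 \left(-5\right)^{2}}}{145}\right) = - \frac{2}{3} + \left(\frac{72}{x} + \left(- 3 \cdot 25 + 1 \frac{1}{3 \cdot 25}\right) \frac{1}{145}\right) = - \frac{2}{3} + \left(\frac{72}{x} + \left(\left(-1\right) 75 + 1 \cdot \frac{1}{75}\right) \frac{1}{145}\right) = - \frac{2}{3} + \left(\frac{72}{x} + \left(-75 + 1 \cdot \frac{1}{75}\right) \frac{1}{145}\right) = - \frac{2}{3} + \left(\frac{72}{x} + \left(-75 + \frac{1}{75}\right) \frac{1}{145}\right) = - \frac{2}{3} + \left(\frac{72}{x} - \frac{5624}{10875}\right) = - \frac{2}{3} - \left(\frac{5624}{10875} - \frac{72}{x}\right) = - \frac{12874}{10875} + \frac{72}{x}$)
$\frac{D{\left(-47,281 \right)}}{E{\left(190 \right)}} = \frac{- \frac{12874}{10875} + \frac{72}{-47}}{\left(-4\right) 190^{2}} = \frac{- \frac{12874}{10875} + 72 \left(- \frac{1}{47}\right)}{\left(-4\right) 36100} = \frac{- \frac{12874}{10875} - \frac{72}{47}}{-144400} = \left(- \frac{1388078}{511125}\right) \left(- \frac{1}{144400}\right) = \frac{694039}{36903225000}$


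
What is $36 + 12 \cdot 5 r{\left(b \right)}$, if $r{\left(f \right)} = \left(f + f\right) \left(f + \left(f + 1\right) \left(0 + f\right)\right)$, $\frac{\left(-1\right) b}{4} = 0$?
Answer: $36$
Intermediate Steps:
$b = 0$ ($b = \left(-4\right) 0 = 0$)
$r{\left(f \right)} = 2 f \left(f + f \left(1 + f\right)\right)$ ($r{\left(f \right)} = 2 f \left(f + \left(1 + f\right) f\right) = 2 f \left(f + f \left(1 + f\right)\right)$)
$36 + 12 \cdot 5 r{\left(b \right)} = 36 + 12 \cdot 5 \cdot 2 \cdot 0^{2} \left(2 + 0\right) = 36 + 60 \cdot 2 \cdot 0 \cdot 2 = 36 + 60 \cdot 0 = 36 + 0 = 36$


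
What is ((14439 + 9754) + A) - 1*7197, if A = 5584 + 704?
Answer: 23284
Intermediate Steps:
A = 6288
((14439 + 9754) + A) - 1*7197 = ((14439 + 9754) + 6288) - 1*7197 = (24193 + 6288) - 7197 = 30481 - 7197 = 23284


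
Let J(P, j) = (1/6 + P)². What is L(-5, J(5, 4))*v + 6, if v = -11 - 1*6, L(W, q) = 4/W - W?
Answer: -327/5 ≈ -65.400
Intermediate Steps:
J(P, j) = (⅙ + P)²
L(W, q) = -W + 4/W
v = -17 (v = -11 - 6 = -17)
L(-5, J(5, 4))*v + 6 = (-1*(-5) + 4/(-5))*(-17) + 6 = (5 + 4*(-⅕))*(-17) + 6 = (5 - ⅘)*(-17) + 6 = (21/5)*(-17) + 6 = -357/5 + 6 = -327/5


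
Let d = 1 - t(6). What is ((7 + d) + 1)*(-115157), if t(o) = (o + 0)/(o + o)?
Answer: -1957669/2 ≈ -9.7883e+5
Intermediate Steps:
t(o) = ½ (t(o) = o/((2*o)) = o*(1/(2*o)) = ½)
d = ½ (d = 1 - 1*½ = 1 - ½ = ½ ≈ 0.50000)
((7 + d) + 1)*(-115157) = ((7 + ½) + 1)*(-115157) = (15/2 + 1)*(-115157) = (17/2)*(-115157) = -1957669/2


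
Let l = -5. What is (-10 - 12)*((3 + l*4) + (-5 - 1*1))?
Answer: 506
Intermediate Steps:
(-10 - 12)*((3 + l*4) + (-5 - 1*1)) = (-10 - 12)*((3 - 5*4) + (-5 - 1*1)) = -22*((3 - 20) + (-5 - 1)) = -22*(-17 - 6) = -22*(-23) = 506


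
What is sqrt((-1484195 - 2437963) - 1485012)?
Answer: I*sqrt(5407170) ≈ 2325.3*I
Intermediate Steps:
sqrt((-1484195 - 2437963) - 1485012) = sqrt(-3922158 - 1485012) = sqrt(-5407170) = I*sqrt(5407170)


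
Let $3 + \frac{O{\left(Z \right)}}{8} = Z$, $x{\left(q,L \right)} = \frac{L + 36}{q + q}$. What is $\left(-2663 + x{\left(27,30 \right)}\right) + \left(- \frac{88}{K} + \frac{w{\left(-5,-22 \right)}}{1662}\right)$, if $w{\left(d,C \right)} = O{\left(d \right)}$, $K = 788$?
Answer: $- \frac{1307328722}{491121} \approx -2661.9$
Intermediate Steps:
$x{\left(q,L \right)} = \frac{36 + L}{2 q}$
$O{\left(Z \right)} = -24 + 8 Z$
$w{\left(d,C \right)} = -24 + 8 d$
$\left(-2663 + x{\left(27,30 \right)}\right) + \left(- \frac{88}{K} + \frac{w{\left(-5,-22 \right)}}{1662}\right) = \left(-2663 + \frac{36 + 30}{2 \cdot 27}\right) - \left(\frac{22}{197} - \frac{-24 + 8 \left(-5\right)}{1662}\right) = \left(-2663 + \frac{1}{2} \cdot \frac{1}{27} \cdot 66\right) - \left(\frac{22}{197} - \left(-24 - 40\right) \frac{1}{1662}\right) = \left(-2663 + \frac{11}{9}\right) - \frac{24586}{163707} = - \frac{23956}{9} - \frac{24586}{163707} = - \frac{1307328722}{491121}$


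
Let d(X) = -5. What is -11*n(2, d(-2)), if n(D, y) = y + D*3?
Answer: -11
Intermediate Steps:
n(D, y) = y + 3*D
-11*n(2, d(-2)) = -11*(-5 + 3*2) = -11*(-5 + 6) = -11*1 = -11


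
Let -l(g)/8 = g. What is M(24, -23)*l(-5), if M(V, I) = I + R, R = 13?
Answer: -400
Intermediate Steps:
l(g) = -8*g
M(V, I) = 13 + I (M(V, I) = I + 13 = 13 + I)
M(24, -23)*l(-5) = (13 - 23)*(-8*(-5)) = -10*40 = -400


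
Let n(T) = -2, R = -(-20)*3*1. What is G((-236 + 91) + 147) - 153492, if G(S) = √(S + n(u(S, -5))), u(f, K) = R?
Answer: -153492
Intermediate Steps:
R = 60 (R = -5*(-12)*1 = 60*1 = 60)
u(f, K) = 60
G(S) = √(-2 + S) (G(S) = √(S - 2) = √(-2 + S))
G((-236 + 91) + 147) - 153492 = √(-2 + ((-236 + 91) + 147)) - 153492 = √(-2 + (-145 + 147)) - 153492 = √(-2 + 2) - 153492 = √0 - 153492 = 0 - 153492 = -153492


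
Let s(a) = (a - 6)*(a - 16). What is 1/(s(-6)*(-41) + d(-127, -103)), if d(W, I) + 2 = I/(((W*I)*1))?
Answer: -127/1374903 ≈ -9.2370e-5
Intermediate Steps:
s(a) = (-16 + a)*(-6 + a) (s(a) = (-6 + a)*(-16 + a) = (-16 + a)*(-6 + a))
d(W, I) = -2 + 1/W (d(W, I) = -2 + I/(((W*I)*1)) = -2 + I/(((I*W)*1)) = -2 + I/((I*W)) = -2 + I*(1/(I*W)) = -2 + 1/W)
1/(s(-6)*(-41) + d(-127, -103)) = 1/((96 + (-6)² - 22*(-6))*(-41) + (-2 + 1/(-127))) = 1/((96 + 36 + 132)*(-41) + (-2 - 1/127)) = 1/(264*(-41) - 255/127) = 1/(-10824 - 255/127) = 1/(-1374903/127) = -127/1374903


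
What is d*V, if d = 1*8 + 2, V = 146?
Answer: 1460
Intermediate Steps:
d = 10 (d = 8 + 2 = 10)
d*V = 10*146 = 1460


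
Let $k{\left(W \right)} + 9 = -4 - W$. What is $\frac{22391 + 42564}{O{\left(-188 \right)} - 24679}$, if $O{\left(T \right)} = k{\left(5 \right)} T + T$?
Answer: $- \frac{5905}{1953} \approx -3.0236$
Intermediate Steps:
$k{\left(W \right)} = -13 - W$ ($k{\left(W \right)} = -9 - \left(4 + W\right) = -13 - W$)
$O{\left(T \right)} = - 17 T$ ($O{\left(T \right)} = \left(-13 - 5\right) T + T = - 18 T + T = - 17 T$)
$\frac{22391 + 42564}{O{\left(-188 \right)} - 24679} = \frac{22391 + 42564}{\left(-17\right) \left(-188\right) - 24679} = \frac{64955}{3196 - 24679} = \frac{64955}{-21483} = 64955 \left(- \frac{1}{21483}\right) = - \frac{5905}{1953}$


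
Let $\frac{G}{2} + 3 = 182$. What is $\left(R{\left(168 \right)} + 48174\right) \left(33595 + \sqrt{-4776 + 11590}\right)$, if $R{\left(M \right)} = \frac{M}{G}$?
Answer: $\frac{289697411850}{179} + \frac{8623230 \sqrt{6814}}{179} \approx 1.6224 \cdot 10^{9}$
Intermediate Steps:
$G = 358$ ($G = -6 + 2 \cdot 182 = -6 + 364 = 358$)
$R{\left(M \right)} = \frac{M}{358}$
$\left(R{\left(168 \right)} + 48174\right) \left(33595 + \sqrt{-4776 + 11590}\right) = \left(\frac{1}{358} \cdot 168 + 48174\right) \left(33595 + \sqrt{-4776 + 11590}\right) = \left(\frac{84}{179} + 48174\right) \left(33595 + \sqrt{6814}\right) = \frac{8623230 \left(33595 + \sqrt{6814}\right)}{179} = \frac{289697411850}{179} + \frac{8623230 \sqrt{6814}}{179}$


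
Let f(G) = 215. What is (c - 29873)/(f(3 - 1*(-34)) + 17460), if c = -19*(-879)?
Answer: -13172/17675 ≈ -0.74523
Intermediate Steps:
c = 16701
(c - 29873)/(f(3 - 1*(-34)) + 17460) = (16701 - 29873)/(215 + 17460) = -13172/17675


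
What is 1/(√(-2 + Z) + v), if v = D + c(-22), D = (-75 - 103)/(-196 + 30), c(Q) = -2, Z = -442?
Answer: -6391/3064645 - 13778*I*√111/3064645 ≈ -0.0020854 - 0.047366*I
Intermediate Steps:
D = 89/83 (D = -178/(-166) = -178*(-1/166) = 89/83 ≈ 1.0723)
v = -77/83 (v = 89/83 - 2 = -77/83 ≈ -0.92771)
1/(√(-2 + Z) + v) = 1/(√(-2 - 442) - 77/83) = 1/(√(-444) - 77/83) = 1/(2*I*√111 - 77/83) = 1/(-77/83 + 2*I*√111)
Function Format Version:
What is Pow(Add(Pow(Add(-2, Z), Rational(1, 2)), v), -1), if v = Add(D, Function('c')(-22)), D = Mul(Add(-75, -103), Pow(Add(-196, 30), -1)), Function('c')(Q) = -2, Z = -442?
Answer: Add(Rational(-6391, 3064645), Mul(Rational(-13778, 3064645), I, Pow(111, Rational(1, 2)))) ≈ Add(-0.0020854, Mul(-0.047366, I))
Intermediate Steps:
D = Rational(89, 83) (D = Mul(-178, Pow(-166, -1)) = Mul(-178, Rational(-1, 166)) = Rational(89, 83) ≈ 1.0723)
v = Rational(-77, 83) (v = Add(Rational(89, 83), -2) = Rational(-77, 83) ≈ -0.92771)
Pow(Add(Pow(Add(-2, Z), Rational(1, 2)), v), -1) = Pow(Add(Pow(Add(-2, -442), Rational(1, 2)), Rational(-77, 83)), -1) = Pow(Add(Pow(-444, Rational(1, 2)), Rational(-77, 83)), -1) = Pow(Add(Mul(2, I, Pow(111, Rational(1, 2))), Rational(-77, 83)), -1) = Pow(Add(Rational(-77, 83), Mul(2, I, Pow(111, Rational(1, 2)))), -1)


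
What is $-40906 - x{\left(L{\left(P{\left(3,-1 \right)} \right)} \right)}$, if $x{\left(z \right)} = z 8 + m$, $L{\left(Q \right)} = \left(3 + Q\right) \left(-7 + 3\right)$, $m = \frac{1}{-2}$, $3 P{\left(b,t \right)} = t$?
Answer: $- \frac{244921}{6} \approx -40820.0$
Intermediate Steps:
$P{\left(b,t \right)} = \frac{t}{3}$
$m = - \frac{1}{2} \approx -0.5$
$L{\left(Q \right)} = -12 - 4 Q$ ($L{\left(Q \right)} = \left(3 + Q\right) \left(-4\right) = -12 - 4 Q$)
$x{\left(z \right)} = - \frac{1}{2} + 8 z$ ($x{\left(z \right)} = z 8 - \frac{1}{2} = 8 z - \frac{1}{2} = - \frac{1}{2} + 8 z$)
$-40906 - x{\left(L{\left(P{\left(3,-1 \right)} \right)} \right)} = -40906 - \left(- \frac{1}{2} + 8 \left(-12 - 4 \cdot \frac{1}{3} \left(-1\right)\right)\right) = -40906 - \left(- \frac{1}{2} + 8 \left(-12 - - \frac{4}{3}\right)\right) = -40906 - \left(- \frac{1}{2} + 8 \left(-12 + \frac{4}{3}\right)\right) = -40906 - \left(- \frac{1}{2} + 8 \left(- \frac{32}{3}\right)\right) = -40906 - \left(- \frac{1}{2} - \frac{256}{3}\right) = -40906 - - \frac{515}{6} = -40906 + \frac{515}{6} = - \frac{244921}{6}$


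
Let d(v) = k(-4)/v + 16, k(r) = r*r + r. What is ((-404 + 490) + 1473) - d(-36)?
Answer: 4630/3 ≈ 1543.3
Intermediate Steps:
k(r) = r + r² (k(r) = r² + r = r + r²)
d(v) = 16 + 12/v (d(v) = (-4*(1 - 4))/v + 16 = (-4*(-3))/v + 16 = 12/v + 16 = 16 + 12/v)
((-404 + 490) + 1473) - d(-36) = ((-404 + 490) + 1473) - (16 + 12/(-36)) = (86 + 1473) - (16 + 12*(-1/36)) = 1559 - (16 - ⅓) = 1559 - 1*47/3 = 1559 - 47/3 = 4630/3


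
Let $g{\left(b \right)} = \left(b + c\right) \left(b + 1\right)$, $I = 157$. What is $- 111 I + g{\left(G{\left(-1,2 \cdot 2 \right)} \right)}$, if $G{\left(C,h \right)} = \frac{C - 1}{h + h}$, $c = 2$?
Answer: $- \frac{278811}{16} \approx -17426.0$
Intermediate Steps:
$G{\left(C,h \right)} = \frac{-1 + C}{2 h}$
$g{\left(b \right)} = \left(1 + b\right) \left(2 + b\right)$ ($g{\left(b \right)} = \left(b + 2\right) \left(b + 1\right) = \left(2 + b\right) \left(1 + b\right) = \left(1 + b\right) \left(2 + b\right)$)
$- 111 I + g{\left(G{\left(-1,2 \cdot 2 \right)} \right)} = \left(-111\right) 157 + \left(2 + \left(\frac{-1 - 1}{2 \cdot 2 \cdot 2}\right)^{2} + 3 \frac{-1 - 1}{2 \cdot 2 \cdot 2}\right) = -17427 + \left(2 + \left(\frac{1}{2} \cdot \frac{1}{4} \left(-2\right)\right)^{2} + 3 \cdot \frac{1}{2} \cdot \frac{1}{4} \left(-2\right)\right) = -17427 + \left(2 + \left(- \frac{1}{4}\right)^{2} + 3 \left(- \frac{1}{4}\right)\right) = -17427 + \left(2 + \frac{1}{16} - \frac{3}{4}\right) = -17427 + \frac{21}{16} = - \frac{278811}{16}$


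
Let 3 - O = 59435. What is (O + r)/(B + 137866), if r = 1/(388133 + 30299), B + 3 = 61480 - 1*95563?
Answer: -24868250623/43424872960 ≈ -0.57267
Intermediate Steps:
O = -59432 (O = 3 - 1*59435 = 3 - 59435 = -59432)
B = -34086 (B = -3 + (61480 - 1*95563) = -3 + (61480 - 95563) = -3 - 34083 = -34086)
r = 1/418432 ≈ 2.3899e-6
(O + r)/(B + 137866) = (-59432 + 1/418432)/(-34086 + 137866) = -24868250623/418432/103780 = -24868250623/418432*1/103780 = -24868250623/43424872960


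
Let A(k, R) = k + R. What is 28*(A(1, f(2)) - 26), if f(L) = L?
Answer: -644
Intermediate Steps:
A(k, R) = R + k
28*(A(1, f(2)) - 26) = 28*((2 + 1) - 26) = 28*(3 - 26) = 28*(-23) = -644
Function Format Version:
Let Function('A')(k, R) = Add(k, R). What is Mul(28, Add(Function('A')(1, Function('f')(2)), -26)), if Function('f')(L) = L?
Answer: -644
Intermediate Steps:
Function('A')(k, R) = Add(R, k)
Mul(28, Add(Function('A')(1, Function('f')(2)), -26)) = Mul(28, Add(Add(2, 1), -26)) = Mul(28, Add(3, -26)) = Mul(28, -23) = -644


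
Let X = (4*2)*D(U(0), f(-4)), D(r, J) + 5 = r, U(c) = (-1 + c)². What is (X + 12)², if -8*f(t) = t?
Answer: 400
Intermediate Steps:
f(t) = -t/8
D(r, J) = -5 + r
X = -32 (X = (4*2)*(-5 + (-1 + 0)²) = 8*(-5 + (-1)²) = 8*(-5 + 1) = 8*(-4) = -32)
(X + 12)² = (-32 + 12)² = (-20)² = 400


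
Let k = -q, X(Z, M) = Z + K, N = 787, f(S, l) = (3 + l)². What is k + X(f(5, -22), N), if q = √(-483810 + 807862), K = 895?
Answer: 1256 - 2*√81013 ≈ 686.74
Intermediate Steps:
X(Z, M) = 895 + Z (X(Z, M) = Z + 895 = 895 + Z)
q = 2*√81013 (q = √324052 = 2*√81013 ≈ 569.26)
k = -2*√81013 ≈ -569.26
k + X(f(5, -22), N) = -2*√81013 + (895 + (3 - 22)²) = -2*√81013 + (895 + (-19)²) = -2*√81013 + (895 + 361) = -2*√81013 + 1256 = 1256 - 2*√81013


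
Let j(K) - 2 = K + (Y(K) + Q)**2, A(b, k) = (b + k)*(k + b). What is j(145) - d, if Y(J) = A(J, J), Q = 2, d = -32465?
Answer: 7073179016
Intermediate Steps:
A(b, k) = (b + k)**2 (A(b, k) = (b + k)*(b + k) = (b + k)**2)
Y(J) = 4*J**2 (Y(J) = (J + J)**2 = (2*J)**2 = 4*J**2)
j(K) = 2 + K + (2 + 4*K**2)**2 (j(K) = 2 + (K + (4*K**2 + 2)**2) = 2 + (K + (2 + 4*K**2)**2) = 2 + K + (2 + 4*K**2)**2)
j(145) - d = (2 + 145 + 4*(1 + 2*145**2)**2) - 1*(-32465) = (2 + 145 + 4*(1 + 2*21025)**2) + 32465 = (2 + 145 + 4*(1 + 42050)**2) + 32465 = (2 + 145 + 4*42051**2) + 32465 = (2 + 145 + 4*1768286601) + 32465 = (2 + 145 + 7073146404) + 32465 = 7073146551 + 32465 = 7073179016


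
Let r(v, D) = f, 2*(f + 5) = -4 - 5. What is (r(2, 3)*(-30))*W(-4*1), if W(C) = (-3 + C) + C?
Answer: -3135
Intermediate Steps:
f = -19/2 (f = -5 + (-4 - 5)/2 = -5 + (½)*(-9) = -5 - 9/2 = -19/2 ≈ -9.5000)
r(v, D) = -19/2
W(C) = -3 + 2*C
(r(2, 3)*(-30))*W(-4*1) = (-19/2*(-30))*(-3 + 2*(-4*1)) = 285*(-3 + 2*(-4)) = 285*(-3 - 8) = 285*(-11) = -3135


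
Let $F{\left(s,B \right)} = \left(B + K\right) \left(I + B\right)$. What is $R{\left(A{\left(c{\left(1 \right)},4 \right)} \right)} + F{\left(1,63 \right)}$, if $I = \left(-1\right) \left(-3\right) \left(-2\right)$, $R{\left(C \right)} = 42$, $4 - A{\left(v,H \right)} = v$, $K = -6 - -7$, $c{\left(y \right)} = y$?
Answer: $3690$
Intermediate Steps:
$K = 1$ ($K = -6 + 7 = 1$)
$A{\left(v,H \right)} = 4 - v$
$I = -6$ ($I = 3 \left(-2\right) = -6$)
$F{\left(s,B \right)} = \left(1 + B\right) \left(-6 + B\right)$ ($F{\left(s,B \right)} = \left(B + 1\right) \left(-6 + B\right) = \left(1 + B\right) \left(-6 + B\right)$)
$R{\left(A{\left(c{\left(1 \right)},4 \right)} \right)} + F{\left(1,63 \right)} = 42 - \left(321 - 3969\right) = 42 - -3648 = 42 + 3648 = 3690$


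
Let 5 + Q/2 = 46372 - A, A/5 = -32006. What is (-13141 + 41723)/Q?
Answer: 14291/206397 ≈ 0.069240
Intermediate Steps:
A = -160030 (A = 5*(-32006) = -160030)
Q = 412794 (Q = -10 + 2*(46372 - 1*(-160030)) = -10 + 2*(46372 + 160030) = -10 + 2*206402 = -10 + 412804 = 412794)
(-13141 + 41723)/Q = (-13141 + 41723)/412794 = 28582*(1/412794) = 14291/206397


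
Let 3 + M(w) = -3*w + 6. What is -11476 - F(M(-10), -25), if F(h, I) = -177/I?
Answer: -287077/25 ≈ -11483.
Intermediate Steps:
M(w) = 3 - 3*w (M(w) = -3 + (-3*w + 6) = -3 + (6 - 3*w) = 3 - 3*w)
-11476 - F(M(-10), -25) = -11476 - (-177)/(-25) = -11476 - (-177)*(-1)/25 = -11476 - 1*177/25 = -11476 - 177/25 = -287077/25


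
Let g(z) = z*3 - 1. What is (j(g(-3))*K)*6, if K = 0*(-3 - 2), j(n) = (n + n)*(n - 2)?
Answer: 0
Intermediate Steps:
g(z) = -1 + 3*z (g(z) = 3*z - 1 = -1 + 3*z)
j(n) = 2*n*(-2 + n) (j(n) = (2*n)*(-2 + n) = 2*n*(-2 + n))
K = 0 (K = 0*(-5) = 0)
(j(g(-3))*K)*6 = ((2*(-1 + 3*(-3))*(-2 + (-1 + 3*(-3))))*0)*6 = ((2*(-1 - 9)*(-2 + (-1 - 9)))*0)*6 = ((2*(-10)*(-2 - 10))*0)*6 = ((2*(-10)*(-12))*0)*6 = (240*0)*6 = 0*6 = 0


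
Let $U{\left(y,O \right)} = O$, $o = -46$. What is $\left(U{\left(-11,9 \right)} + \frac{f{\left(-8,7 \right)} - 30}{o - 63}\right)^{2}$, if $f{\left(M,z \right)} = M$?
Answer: $\frac{1038361}{11881} \approx 87.397$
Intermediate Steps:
$\left(U{\left(-11,9 \right)} + \frac{f{\left(-8,7 \right)} - 30}{o - 63}\right)^{2} = \left(9 + \frac{-8 - 30}{-46 - 63}\right)^{2} = \left(9 - \frac{38}{-109}\right)^{2} = \left(9 - - \frac{38}{109}\right)^{2} = \left(9 + \frac{38}{109}\right)^{2} = \left(\frac{1019}{109}\right)^{2} = \frac{1038361}{11881}$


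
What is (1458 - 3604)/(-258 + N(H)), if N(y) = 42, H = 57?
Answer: 1073/108 ≈ 9.9352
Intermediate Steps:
(1458 - 3604)/(-258 + N(H)) = (1458 - 3604)/(-258 + 42) = -2146/(-216) = -2146*(-1/216) = 1073/108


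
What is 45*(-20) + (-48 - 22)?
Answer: -970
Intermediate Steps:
45*(-20) + (-48 - 22) = -900 - 70 = -970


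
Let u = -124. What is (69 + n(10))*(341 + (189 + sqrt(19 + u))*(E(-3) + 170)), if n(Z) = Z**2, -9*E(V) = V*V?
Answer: 5455658 + 28561*I*sqrt(105) ≈ 5.4557e+6 + 2.9266e+5*I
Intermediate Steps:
E(V) = -V**2/9 (E(V) = -V*V/9 = -V**2/9)
(69 + n(10))*(341 + (189 + sqrt(19 + u))*(E(-3) + 170)) = (69 + 10**2)*(341 + (189 + sqrt(19 - 124))*(-1/9*(-3)**2 + 170)) = (69 + 100)*(341 + (189 + sqrt(-105))*(-1/9*9 + 170)) = 169*(341 + (189 + I*sqrt(105))*(-1 + 170)) = 169*(341 + (189 + I*sqrt(105))*169) = 169*(341 + (31941 + 169*I*sqrt(105))) = 169*(32282 + 169*I*sqrt(105)) = 5455658 + 28561*I*sqrt(105)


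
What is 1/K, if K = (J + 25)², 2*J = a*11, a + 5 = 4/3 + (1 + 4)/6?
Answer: 144/12769 ≈ 0.011277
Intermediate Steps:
a = -17/6 (a = -5 + (4/3 + (1 + 4)/6) = -5 + (4*(⅓) + 5*(⅙)) = -5 + (4/3 + ⅚) = -5 + 13/6 = -17/6 ≈ -2.8333)
J = -187/12 (J = (-17/6*11)/2 = (½)*(-187/6) = -187/12 ≈ -15.583)
K = 12769/144 (K = (-187/12 + 25)² = (113/12)² = 12769/144 ≈ 88.674)
1/K = 1/(12769/144) = 144/12769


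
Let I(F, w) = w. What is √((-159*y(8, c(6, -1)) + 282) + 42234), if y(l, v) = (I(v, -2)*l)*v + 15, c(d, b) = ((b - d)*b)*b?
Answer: √22323 ≈ 149.41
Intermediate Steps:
c(d, b) = b²*(b - d) (c(d, b) = (b*(b - d))*b = b²*(b - d))
y(l, v) = 15 - 2*l*v (y(l, v) = (-2*l)*v + 15 = -2*l*v + 15 = 15 - 2*l*v)
√((-159*y(8, c(6, -1)) + 282) + 42234) = √((-159*(15 - 2*8*(-1)²*(-1 - 1*6)) + 282) + 42234) = √((-159*(15 - 2*8*1*(-1 - 6)) + 282) + 42234) = √((-159*(15 - 2*8*1*(-7)) + 282) + 42234) = √((-159*(15 - 2*8*(-7)) + 282) + 42234) = √((-159*(15 + 112) + 282) + 42234) = √((-159*127 + 282) + 42234) = √((-20193 + 282) + 42234) = √(-19911 + 42234) = √22323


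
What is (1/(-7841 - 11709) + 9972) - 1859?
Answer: 158609149/19550 ≈ 8113.0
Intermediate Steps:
(1/(-7841 - 11709) + 9972) - 1859 = (1/(-19550) + 9972) - 1859 = (-1/19550 + 9972) - 1859 = 194952599/19550 - 1859 = 158609149/19550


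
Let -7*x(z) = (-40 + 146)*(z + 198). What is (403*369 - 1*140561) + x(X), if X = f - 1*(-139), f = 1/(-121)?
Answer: 2577406/847 ≈ 3043.0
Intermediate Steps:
f = -1/121 ≈ -0.0082645
X = 16818/121 (X = -1/121 - 1*(-139) = -1/121 + 139 = 16818/121 ≈ 138.99)
x(z) = -20988/7 - 106*z/7 (x(z) = -(-40 + 146)*(z + 198)/7 = -106*(198 + z)/7 = -(20988 + 106*z)/7 = -20988/7 - 106*z/7)
(403*369 - 1*140561) + x(X) = (403*369 - 1*140561) + (-20988/7 - 106/7*16818/121) = (148707 - 140561) + (-20988/7 - 1782708/847) = 8146 - 4322256/847 = 2577406/847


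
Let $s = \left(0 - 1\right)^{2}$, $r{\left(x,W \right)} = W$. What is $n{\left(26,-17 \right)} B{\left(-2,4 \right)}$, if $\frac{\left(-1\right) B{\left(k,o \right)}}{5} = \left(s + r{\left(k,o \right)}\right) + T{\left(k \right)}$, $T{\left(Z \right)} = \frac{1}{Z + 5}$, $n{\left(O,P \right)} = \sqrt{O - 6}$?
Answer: $- \frac{160 \sqrt{5}}{3} \approx -119.26$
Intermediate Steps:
$n{\left(O,P \right)} = \sqrt{-6 + O}$
$s = 1$ ($s = \left(-1\right)^{2} = 1$)
$T{\left(Z \right)} = \frac{1}{5 + Z}$
$B{\left(k,o \right)} = -5 - 5 o - \frac{5}{5 + k}$ ($B{\left(k,o \right)} = - 5 \left(\left(1 + o\right) + \frac{1}{5 + k}\right) = - 5 \left(1 + o + \frac{1}{5 + k}\right) = -5 - 5 o - \frac{5}{5 + k}$)
$n{\left(26,-17 \right)} B{\left(-2,4 \right)} = \sqrt{-6 + 26} \frac{5 \left(-1 + \left(-1 - 4\right) \left(5 - 2\right)\right)}{5 - 2} = \sqrt{20} \frac{5 \left(-1 + \left(-1 - 4\right) 3\right)}{3} = 2 \sqrt{5} \cdot 5 \cdot \frac{1}{3} \left(-1 - 15\right) = 2 \sqrt{5} \cdot 5 \cdot \frac{1}{3} \left(-16\right) = 2 \sqrt{5} \left(- \frac{80}{3}\right) = - \frac{160 \sqrt{5}}{3}$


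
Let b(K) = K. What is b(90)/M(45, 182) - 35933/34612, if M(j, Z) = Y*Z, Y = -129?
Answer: -141125009/135436756 ≈ -1.0420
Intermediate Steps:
M(j, Z) = -129*Z
b(90)/M(45, 182) - 35933/34612 = 90/((-129*182)) - 35933/34612 = 90/(-23478) - 35933*1/34612 = 90*(-1/23478) - 35933/34612 = -15/3913 - 35933/34612 = -141125009/135436756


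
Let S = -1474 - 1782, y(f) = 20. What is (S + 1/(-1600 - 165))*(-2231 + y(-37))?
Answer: 12706265451/1765 ≈ 7.1990e+6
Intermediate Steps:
S = -3256
(S + 1/(-1600 - 165))*(-2231 + y(-37)) = (-3256 + 1/(-1600 - 165))*(-2231 + 20) = (-3256 + 1/(-1765))*(-2211) = (-3256 - 1/1765)*(-2211) = -5746841/1765*(-2211) = 12706265451/1765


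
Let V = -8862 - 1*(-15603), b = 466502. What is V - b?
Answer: -459761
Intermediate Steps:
V = 6741 (V = -8862 + 15603 = 6741)
V - b = 6741 - 1*466502 = 6741 - 466502 = -459761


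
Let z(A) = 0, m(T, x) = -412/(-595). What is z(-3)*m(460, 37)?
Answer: 0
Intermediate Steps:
m(T, x) = 412/595 (m(T, x) = -412*(-1/595) = 412/595)
z(-3)*m(460, 37) = 0*(412/595) = 0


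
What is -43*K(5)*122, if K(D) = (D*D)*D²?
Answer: -3278750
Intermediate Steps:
K(D) = D⁴ (K(D) = D²*D² = D⁴)
-43*K(5)*122 = -43*5⁴*122 = -43*625*122 = -26875*122 = -3278750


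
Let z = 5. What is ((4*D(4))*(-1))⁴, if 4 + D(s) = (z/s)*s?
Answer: 256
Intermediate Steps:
D(s) = 1 (D(s) = -4 + (5/s)*s = -4 + 5 = 1)
((4*D(4))*(-1))⁴ = ((4*1)*(-1))⁴ = (4*(-1))⁴ = (-4)⁴ = 256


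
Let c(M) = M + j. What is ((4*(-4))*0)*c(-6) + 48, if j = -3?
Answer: 48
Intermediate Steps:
c(M) = -3 + M (c(M) = M - 3 = -3 + M)
((4*(-4))*0)*c(-6) + 48 = ((4*(-4))*0)*(-3 - 6) + 48 = -16*0*(-9) + 48 = 0*(-9) + 48 = 0 + 48 = 48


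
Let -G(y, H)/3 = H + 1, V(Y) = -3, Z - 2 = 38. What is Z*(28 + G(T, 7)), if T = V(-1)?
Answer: 160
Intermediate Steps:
Z = 40 (Z = 2 + 38 = 40)
T = -3
G(y, H) = -3 - 3*H (G(y, H) = -3*(H + 1) = -3*(1 + H) = -3 - 3*H)
Z*(28 + G(T, 7)) = 40*(28 + (-3 - 3*7)) = 40*(28 + (-3 - 21)) = 40*(28 - 24) = 40*4 = 160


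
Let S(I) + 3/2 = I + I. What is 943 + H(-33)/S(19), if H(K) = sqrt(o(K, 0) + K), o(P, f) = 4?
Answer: 943 + 2*I*sqrt(29)/73 ≈ 943.0 + 0.14754*I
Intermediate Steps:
S(I) = -3/2 + 2*I (S(I) = -3/2 + (I + I) = -3/2 + 2*I)
H(K) = sqrt(4 + K)
943 + H(-33)/S(19) = 943 + sqrt(4 - 33)/(-3/2 + 2*19) = 943 + sqrt(-29)/(-3/2 + 38) = 943 + (I*sqrt(29))/(73/2) = 943 + (I*sqrt(29))*(2/73) = 943 + 2*I*sqrt(29)/73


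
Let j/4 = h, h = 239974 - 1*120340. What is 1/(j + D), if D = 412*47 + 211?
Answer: 1/498111 ≈ 2.0076e-6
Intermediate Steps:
h = 119634 (h = 239974 - 120340 = 119634)
D = 19575 (D = 19364 + 211 = 19575)
j = 478536 (j = 4*119634 = 478536)
1/(j + D) = 1/(478536 + 19575) = 1/498111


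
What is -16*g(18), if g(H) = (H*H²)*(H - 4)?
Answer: -1306368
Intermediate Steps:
g(H) = H³*(-4 + H)
-16*g(18) = -16*18³*(-4 + 18) = -93312*14 = -16*81648 = -1306368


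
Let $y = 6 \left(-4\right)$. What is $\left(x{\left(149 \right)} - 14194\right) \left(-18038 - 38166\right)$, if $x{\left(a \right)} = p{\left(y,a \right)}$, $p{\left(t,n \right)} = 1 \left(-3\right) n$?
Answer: $822882764$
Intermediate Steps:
$y = -24$
$p{\left(t,n \right)} = - 3 n$
$x{\left(a \right)} = - 3 a$
$\left(x{\left(149 \right)} - 14194\right) \left(-18038 - 38166\right) = \left(\left(-3\right) 149 - 14194\right) \left(-18038 - 38166\right) = \left(-447 - 14194\right) \left(-56204\right) = \left(-14641\right) \left(-56204\right) = 822882764$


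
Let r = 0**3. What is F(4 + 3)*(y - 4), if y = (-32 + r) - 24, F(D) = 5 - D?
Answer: 120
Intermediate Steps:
r = 0
y = -56 (y = (-32 + 0) - 24 = -32 - 24 = -56)
F(4 + 3)*(y - 4) = (5 - (4 + 3))*(-56 - 4) = (5 - 1*7)*(-60) = (5 - 7)*(-60) = -2*(-60) = 120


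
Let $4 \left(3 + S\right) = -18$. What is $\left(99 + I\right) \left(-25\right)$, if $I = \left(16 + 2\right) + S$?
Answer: $- \frac{5475}{2} \approx -2737.5$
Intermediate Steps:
$S = - \frac{15}{2}$ ($S = -3 + \frac{1}{4} \left(-18\right) = -3 - \frac{9}{2} = - \frac{15}{2} \approx -7.5$)
$I = \frac{21}{2}$ ($I = \left(16 + 2\right) - \frac{15}{2} = 18 - \frac{15}{2} = \frac{21}{2} \approx 10.5$)
$\left(99 + I\right) \left(-25\right) = \left(99 + \frac{21}{2}\right) \left(-25\right) = \frac{219}{2} \left(-25\right) = - \frac{5475}{2}$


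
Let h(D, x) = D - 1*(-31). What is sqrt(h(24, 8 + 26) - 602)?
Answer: I*sqrt(547) ≈ 23.388*I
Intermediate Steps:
h(D, x) = 31 + D (h(D, x) = D + 31 = 31 + D)
sqrt(h(24, 8 + 26) - 602) = sqrt((31 + 24) - 602) = sqrt(55 - 602) = sqrt(-547) = I*sqrt(547)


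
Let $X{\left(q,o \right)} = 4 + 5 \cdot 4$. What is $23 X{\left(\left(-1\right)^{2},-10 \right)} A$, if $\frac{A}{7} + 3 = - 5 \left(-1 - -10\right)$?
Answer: $-185472$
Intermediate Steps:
$A = -336$ ($A = -21 + 7 \left(- 5 \left(-1 - -10\right)\right) = -21 + 7 \left(- 5 \left(-1 + 10\right)\right) = -21 + 7 \left(\left(-5\right) 9\right) = -21 + 7 \left(-45\right) = -21 - 315 = -336$)
$X{\left(q,o \right)} = 24$ ($X{\left(q,o \right)} = 4 + 20 = 24$)
$23 X{\left(\left(-1\right)^{2},-10 \right)} A = 23 \cdot 24 \left(-336\right) = 552 \left(-336\right) = -185472$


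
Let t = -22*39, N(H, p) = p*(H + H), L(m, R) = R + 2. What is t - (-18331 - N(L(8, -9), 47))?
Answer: 16815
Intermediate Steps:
L(m, R) = 2 + R
N(H, p) = 2*H*p (N(H, p) = p*(2*H) = 2*H*p)
t = -858
t - (-18331 - N(L(8, -9), 47)) = -858 - (-18331 - 2*(2 - 9)*47) = -858 - (-18331 - 2*(-7)*47) = -858 - (-18331 - 1*(-658)) = -858 - (-18331 + 658) = -858 - 1*(-17673) = -858 + 17673 = 16815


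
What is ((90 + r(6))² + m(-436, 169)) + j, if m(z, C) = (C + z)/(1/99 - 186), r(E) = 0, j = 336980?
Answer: 6353984473/18413 ≈ 3.4508e+5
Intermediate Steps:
m(z, C) = -99*C/18413 - 99*z/18413 (m(z, C) = (C + z)/(1/99 - 186) = (C + z)/(-18413/99) = (C + z)*(-99/18413) = -99*C/18413 - 99*z/18413)
((90 + r(6))² + m(-436, 169)) + j = ((90 + 0)² + (-99/18413*169 - 99/18413*(-436))) + 336980 = (90² + (-16731/18413 + 43164/18413)) + 336980 = (8100 + 26433/18413) + 336980 = 149171733/18413 + 336980 = 6353984473/18413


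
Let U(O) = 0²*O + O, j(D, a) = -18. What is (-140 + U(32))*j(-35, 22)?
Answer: 1944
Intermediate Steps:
U(O) = O (U(O) = 0*O + O = 0 + O = O)
(-140 + U(32))*j(-35, 22) = (-140 + 32)*(-18) = -108*(-18) = 1944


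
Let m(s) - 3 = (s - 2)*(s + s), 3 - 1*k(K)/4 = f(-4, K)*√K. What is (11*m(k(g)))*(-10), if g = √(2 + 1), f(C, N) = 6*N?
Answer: -26730 - 380160*√3 + 116160*3^(¾) ≈ -4.2040e+5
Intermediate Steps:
g = √3 ≈ 1.7320
k(K) = 12 - 24*K^(3/2) (k(K) = 12 - 4*6*K*√K = 12 - 24*K^(3/2))
m(s) = 3 + 2*s*(-2 + s) (m(s) = 3 + (s - 2)*(s + s) = 3 + (-2 + s)*(2*s) = 3 + 2*s*(-2 + s))
(11*m(k(g)))*(-10) = (11*(3 - 4*(12 - 24*3^(¾)) + 2*(12 - 24*3^(¾))²))*(-10) = (11*(3 + (-48 + 96*3^(¾)) + 2*(12 - 24*3^(¾))²))*(-10) = (11*(-45 + 2*(12 - 24*3^(¾))² + 96*3^(¾)))*(-10) = (-495 + 22*(12 - 24*3^(¾))² + 1056*3^(¾))*(-10) = 4950 - 10560*3^(¾) - 220*(12 - 24*3^(¾))²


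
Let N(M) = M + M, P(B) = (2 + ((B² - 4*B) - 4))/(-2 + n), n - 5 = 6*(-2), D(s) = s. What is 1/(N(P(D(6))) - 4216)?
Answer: -9/37964 ≈ -0.00023707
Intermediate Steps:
n = -7 (n = 5 + 6*(-2) = 5 - 12 = -7)
P(B) = 2/9 - B²/9 + 4*B/9 (P(B) = (2 + ((B² - 4*B) - 4))/(-2 - 7) = (2 + (-4 + B² - 4*B))/(-9) = (-2 + B² - 4*B)*(-⅑) = 2/9 - B²/9 + 4*B/9)
N(M) = 2*M
1/(N(P(D(6))) - 4216) = 1/(2*(2/9 - ⅑*6² + (4/9)*6) - 4216) = 1/(2*(2/9 - ⅑*36 + 8/3) - 4216) = 1/(2*(2/9 - 4 + 8/3) - 4216) = 1/(2*(-10/9) - 4216) = 1/(-20/9 - 4216) = 1/(-37964/9) = -9/37964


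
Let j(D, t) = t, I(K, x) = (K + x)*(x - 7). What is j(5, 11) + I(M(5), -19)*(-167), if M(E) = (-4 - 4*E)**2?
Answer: 2418505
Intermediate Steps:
I(K, x) = (-7 + x)*(K + x) (I(K, x) = (K + x)*(-7 + x) = (-7 + x)*(K + x))
j(5, 11) + I(M(5), -19)*(-167) = 11 + ((-19)**2 - 112*(1 + 5)**2 - 7*(-19) + (16*(1 + 5)**2)*(-19))*(-167) = 11 + (361 - 112*6**2 + 133 + (16*6**2)*(-19))*(-167) = 11 + (361 - 112*36 + 133 + (16*36)*(-19))*(-167) = 11 + (361 - 7*576 + 133 + 576*(-19))*(-167) = 11 + (361 - 4032 + 133 - 10944)*(-167) = 11 - 14482*(-167) = 11 + 2418494 = 2418505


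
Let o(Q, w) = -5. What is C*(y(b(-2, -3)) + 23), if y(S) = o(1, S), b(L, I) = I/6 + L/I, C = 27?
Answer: 486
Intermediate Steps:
b(L, I) = I/6 + L/I (b(L, I) = I*(1/6) + L/I = I/6 + L/I)
y(S) = -5
C*(y(b(-2, -3)) + 23) = 27*(-5 + 23) = 27*18 = 486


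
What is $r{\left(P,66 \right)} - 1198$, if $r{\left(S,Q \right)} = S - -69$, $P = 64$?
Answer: $-1065$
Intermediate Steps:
$r{\left(S,Q \right)} = 69 + S$ ($r{\left(S,Q \right)} = S + 69 = 69 + S$)
$r{\left(P,66 \right)} - 1198 = \left(69 + 64\right) - 1198 = 133 - 1198 = -1065$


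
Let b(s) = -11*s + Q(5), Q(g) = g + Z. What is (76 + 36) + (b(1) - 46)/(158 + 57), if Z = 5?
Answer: 24033/215 ≈ 111.78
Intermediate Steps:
Q(g) = 5 + g (Q(g) = g + 5 = 5 + g)
b(s) = 10 - 11*s (b(s) = -11*s + (5 + 5) = -11*s + 10 = 10 - 11*s)
(76 + 36) + (b(1) - 46)/(158 + 57) = (76 + 36) + ((10 - 11*1) - 46)/(158 + 57) = 112 + ((10 - 11) - 46)/215 = 112 + (-1 - 46)*(1/215) = 112 - 47*1/215 = 112 - 47/215 = 24033/215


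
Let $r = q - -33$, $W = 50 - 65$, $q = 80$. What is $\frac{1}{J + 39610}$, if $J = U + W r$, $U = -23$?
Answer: $\frac{1}{37892} \approx 2.6391 \cdot 10^{-5}$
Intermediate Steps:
$W = -15$
$r = 113$ ($r = 80 - -33 = 80 + 33 = 113$)
$J = -1718$ ($J = -23 - 1695 = -1718$)
$\frac{1}{J + 39610} = \frac{1}{-1718 + 39610} = \frac{1}{37892}$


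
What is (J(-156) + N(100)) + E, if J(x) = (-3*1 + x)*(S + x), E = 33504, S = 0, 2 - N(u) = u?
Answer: 58210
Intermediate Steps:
N(u) = 2 - u
J(x) = x*(-3 + x) (J(x) = (-3*1 + x)*(0 + x) = (-3 + x)*x = x*(-3 + x))
(J(-156) + N(100)) + E = (-156*(-3 - 156) + (2 - 1*100)) + 33504 = (-156*(-159) + (2 - 100)) + 33504 = (24804 - 98) + 33504 = 24706 + 33504 = 58210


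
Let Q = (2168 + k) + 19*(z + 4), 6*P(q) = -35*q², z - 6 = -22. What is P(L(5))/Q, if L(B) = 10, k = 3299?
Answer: -1750/15717 ≈ -0.11134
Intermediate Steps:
z = -16 (z = 6 - 22 = -16)
P(q) = -35*q²/6 (P(q) = (-35*q²)/6 = -35*q²/6)
Q = 5239 (Q = (2168 + 3299) + 19*(-16 + 4) = 5467 + 19*(-12) = 5467 - 228 = 5239)
P(L(5))/Q = -35/6*10²/5239 = -35/6*100*(1/5239) = -1750/3*1/5239 = -1750/15717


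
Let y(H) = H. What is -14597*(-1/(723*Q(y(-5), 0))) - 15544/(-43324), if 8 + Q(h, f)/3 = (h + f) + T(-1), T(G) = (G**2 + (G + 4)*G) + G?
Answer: -23240363/375879024 ≈ -0.061829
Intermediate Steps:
T(G) = G + G**2 + G*(4 + G) (T(G) = (G**2 + (4 + G)*G) + G = (G**2 + G*(4 + G)) + G = G + G**2 + G*(4 + G))
Q(h, f) = -33 + 3*f + 3*h (Q(h, f) = -24 + 3*((h + f) - (5 + 2*(-1))) = -24 + 3*((f + h) - (5 - 2)) = -24 + 3*((f + h) - 1*3) = -24 + 3*((f + h) - 3) = -24 + 3*(-3 + f + h) = -24 + (-9 + 3*f + 3*h) = -33 + 3*f + 3*h)
-14597*(-1/(723*Q(y(-5), 0))) - 15544/(-43324) = -14597*(-1/(723*(-33 + 3*0 + 3*(-5)))) - 15544/(-43324) = -14597*(-1/(723*(-33 + 0 - 15))) - 15544*(-1/43324) = -14597/((-723*(-48))) + 3886/10831 = -14597/34704 + 3886/10831 = -23240363/375879024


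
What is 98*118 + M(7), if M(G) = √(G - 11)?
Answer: 11564 + 2*I ≈ 11564.0 + 2.0*I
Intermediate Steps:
M(G) = √(-11 + G)
98*118 + M(7) = 98*118 + √(-11 + 7) = 11564 + √(-4) = 11564 + 2*I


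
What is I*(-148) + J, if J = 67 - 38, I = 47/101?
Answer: -4027/101 ≈ -39.871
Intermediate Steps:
I = 47/101 (I = 47*(1/101) = 47/101 ≈ 0.46535)
J = 29
I*(-148) + J = (47/101)*(-148) + 29 = -6956/101 + 29 = -4027/101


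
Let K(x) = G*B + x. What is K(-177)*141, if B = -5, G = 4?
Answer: -27777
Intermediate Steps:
K(x) = -20 + x (K(x) = 4*(-5) + x = -20 + x)
K(-177)*141 = (-20 - 177)*141 = -197*141 = -27777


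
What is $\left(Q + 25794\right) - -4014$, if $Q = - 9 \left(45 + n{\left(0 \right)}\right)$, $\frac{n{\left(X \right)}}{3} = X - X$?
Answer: $29403$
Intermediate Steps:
$n{\left(X \right)} = 0$ ($n{\left(X \right)} = 3 \left(X - X\right) = 3 \cdot 0 = 0$)
$Q = -405$ ($Q = - 9 \left(45 + 0\right) = \left(-9\right) 45 = -405$)
$\left(Q + 25794\right) - -4014 = \left(-405 + 25794\right) - -4014 = 25389 + 4014 = 29403$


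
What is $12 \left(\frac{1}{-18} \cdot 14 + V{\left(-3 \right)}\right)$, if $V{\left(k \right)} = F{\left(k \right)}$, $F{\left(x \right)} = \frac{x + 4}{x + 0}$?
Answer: $- \frac{40}{3} \approx -13.333$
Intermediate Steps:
$F{\left(x \right)} = \frac{4 + x}{x}$
$V{\left(k \right)} = \frac{4 + k}{k}$
$12 \left(\frac{1}{-18} \cdot 14 + V{\left(-3 \right)}\right) = 12 \left(\frac{1}{-18} \cdot 14 + \frac{4 - 3}{-3}\right) = 12 \left(\left(- \frac{1}{18}\right) 14 - \frac{1}{3}\right) = 12 \left(- \frac{7}{9} - \frac{1}{3}\right) = 12 \left(- \frac{10}{9}\right) = - \frac{40}{3}$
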